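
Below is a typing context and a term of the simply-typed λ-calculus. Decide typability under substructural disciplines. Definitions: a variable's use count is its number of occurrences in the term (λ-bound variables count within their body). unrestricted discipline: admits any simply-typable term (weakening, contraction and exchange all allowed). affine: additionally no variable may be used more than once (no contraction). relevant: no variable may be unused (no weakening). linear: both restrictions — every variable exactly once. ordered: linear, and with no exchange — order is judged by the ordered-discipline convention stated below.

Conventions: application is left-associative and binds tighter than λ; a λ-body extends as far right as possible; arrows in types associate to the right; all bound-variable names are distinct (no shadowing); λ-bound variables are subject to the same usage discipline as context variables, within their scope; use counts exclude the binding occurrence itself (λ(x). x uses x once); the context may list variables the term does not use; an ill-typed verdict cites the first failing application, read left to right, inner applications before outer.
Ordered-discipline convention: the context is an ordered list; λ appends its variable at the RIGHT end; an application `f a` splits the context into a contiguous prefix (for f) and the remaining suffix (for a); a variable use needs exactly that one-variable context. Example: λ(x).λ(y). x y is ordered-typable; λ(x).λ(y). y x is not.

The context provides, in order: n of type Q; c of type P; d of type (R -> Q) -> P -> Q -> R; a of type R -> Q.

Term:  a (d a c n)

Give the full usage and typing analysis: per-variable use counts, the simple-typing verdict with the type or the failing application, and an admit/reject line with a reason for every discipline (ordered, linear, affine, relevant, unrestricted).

use counts: n: 1×; c: 1×; d: 1×; a: 2×
uses in reading order: a, d, a, c, n
typing: well-typed at Q
ordered: ✗, a ×2 used more than once (contraction)
linear: ✗, a ×2 used more than once (contraction)
affine: ✗, a ×2 used more than once (contraction)
relevant: ✓, every one of n, c, d, a appears
unrestricted: ✓, well-typed at Q; no restrictions here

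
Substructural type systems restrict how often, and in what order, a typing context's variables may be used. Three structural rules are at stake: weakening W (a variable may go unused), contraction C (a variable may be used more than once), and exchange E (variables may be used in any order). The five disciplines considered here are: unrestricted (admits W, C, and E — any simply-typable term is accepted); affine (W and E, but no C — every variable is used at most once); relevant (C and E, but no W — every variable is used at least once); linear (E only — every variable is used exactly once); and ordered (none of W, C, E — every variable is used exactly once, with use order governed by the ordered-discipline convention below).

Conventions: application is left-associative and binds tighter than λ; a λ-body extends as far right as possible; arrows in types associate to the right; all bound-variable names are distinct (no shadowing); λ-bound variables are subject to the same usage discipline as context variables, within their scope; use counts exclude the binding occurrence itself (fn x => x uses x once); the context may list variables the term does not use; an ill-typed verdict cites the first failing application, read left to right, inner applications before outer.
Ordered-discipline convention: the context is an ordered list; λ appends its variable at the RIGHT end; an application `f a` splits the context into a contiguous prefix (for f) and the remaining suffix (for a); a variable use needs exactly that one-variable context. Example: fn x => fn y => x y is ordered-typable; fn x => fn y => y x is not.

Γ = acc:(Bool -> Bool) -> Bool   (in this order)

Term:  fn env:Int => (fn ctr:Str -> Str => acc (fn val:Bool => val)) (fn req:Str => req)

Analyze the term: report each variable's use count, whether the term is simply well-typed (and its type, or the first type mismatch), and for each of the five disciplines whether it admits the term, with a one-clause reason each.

variable uses: acc ×1; env (λ-bound) ×0; ctr (λ-bound) ×0; val (λ-bound) ×1; req (λ-bound) ×1
use order (left to right): acc, val, req
typing: well-typed — term : Int -> Bool
ordered: ✗, env, ctr left unused
linear: ✗, env, ctr left unused
affine: ✓, acc, env, ctr, val, req: no repeats, contraction unneeded
relevant: ✗, env, ctr left unused
unrestricted: ✓, type-checks (Int -> Bool) and nothing is barred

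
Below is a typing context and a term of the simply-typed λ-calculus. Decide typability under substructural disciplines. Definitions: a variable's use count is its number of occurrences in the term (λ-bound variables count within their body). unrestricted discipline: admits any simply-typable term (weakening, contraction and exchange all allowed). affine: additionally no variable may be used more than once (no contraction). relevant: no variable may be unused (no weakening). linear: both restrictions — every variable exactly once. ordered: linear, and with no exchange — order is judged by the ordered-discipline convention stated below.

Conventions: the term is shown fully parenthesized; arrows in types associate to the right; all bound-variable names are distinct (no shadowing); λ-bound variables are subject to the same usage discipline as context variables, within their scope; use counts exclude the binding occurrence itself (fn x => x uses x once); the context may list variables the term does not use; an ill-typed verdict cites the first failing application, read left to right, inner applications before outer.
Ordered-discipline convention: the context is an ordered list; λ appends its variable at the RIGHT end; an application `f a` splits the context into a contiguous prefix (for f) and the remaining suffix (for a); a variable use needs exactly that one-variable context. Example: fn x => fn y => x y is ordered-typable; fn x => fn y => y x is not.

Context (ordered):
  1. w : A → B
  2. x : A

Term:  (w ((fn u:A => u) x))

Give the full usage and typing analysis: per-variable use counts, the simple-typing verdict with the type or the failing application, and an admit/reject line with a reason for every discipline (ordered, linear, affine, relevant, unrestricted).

usage: w ×1, x ×1, u (bound) ×1
left-to-right use order: w, u, x
typing: well-typed — term : B
ordered: ✓, single-use (w, x, u), ordered derivation ok
linear: ✓, w, x, u: one use apiece
affine: ✓, none of w, x, u used more than once
relevant: ✓, at least one use each (w, x, u)
unrestricted: ✓, well-typed at B; no restrictions here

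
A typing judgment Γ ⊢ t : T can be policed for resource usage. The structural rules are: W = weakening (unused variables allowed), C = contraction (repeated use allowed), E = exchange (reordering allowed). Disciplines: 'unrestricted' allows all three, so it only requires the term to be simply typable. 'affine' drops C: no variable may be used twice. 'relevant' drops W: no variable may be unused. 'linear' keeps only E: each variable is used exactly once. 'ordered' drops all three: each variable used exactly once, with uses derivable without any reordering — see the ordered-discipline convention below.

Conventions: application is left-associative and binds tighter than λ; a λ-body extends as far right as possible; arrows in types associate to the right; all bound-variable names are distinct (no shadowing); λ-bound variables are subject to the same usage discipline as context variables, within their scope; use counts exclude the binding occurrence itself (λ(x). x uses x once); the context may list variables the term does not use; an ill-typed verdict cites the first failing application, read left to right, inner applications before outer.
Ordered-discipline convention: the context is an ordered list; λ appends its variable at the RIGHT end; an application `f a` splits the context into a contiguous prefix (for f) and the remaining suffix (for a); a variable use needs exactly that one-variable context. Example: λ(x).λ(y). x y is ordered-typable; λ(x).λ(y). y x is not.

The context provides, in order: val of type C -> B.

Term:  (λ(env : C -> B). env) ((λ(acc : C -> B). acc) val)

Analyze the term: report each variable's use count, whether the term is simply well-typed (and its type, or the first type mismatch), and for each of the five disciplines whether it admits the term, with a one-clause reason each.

counts: val ×1, env (bound) ×1, acc (bound) ×1
left-to-right use order: env, acc, val
typing: well-typed — term : C -> B
ordered ✓ (one use each (val, env, acc); ordered split holds)
linear ✓ (single use per variable (val, env, acc))
affine ✓ (none of val, env, acc used more than once)
relevant ✓ (at least one use each (val, env, acc))
unrestricted ✓ (typability at C -> B is all that's needed)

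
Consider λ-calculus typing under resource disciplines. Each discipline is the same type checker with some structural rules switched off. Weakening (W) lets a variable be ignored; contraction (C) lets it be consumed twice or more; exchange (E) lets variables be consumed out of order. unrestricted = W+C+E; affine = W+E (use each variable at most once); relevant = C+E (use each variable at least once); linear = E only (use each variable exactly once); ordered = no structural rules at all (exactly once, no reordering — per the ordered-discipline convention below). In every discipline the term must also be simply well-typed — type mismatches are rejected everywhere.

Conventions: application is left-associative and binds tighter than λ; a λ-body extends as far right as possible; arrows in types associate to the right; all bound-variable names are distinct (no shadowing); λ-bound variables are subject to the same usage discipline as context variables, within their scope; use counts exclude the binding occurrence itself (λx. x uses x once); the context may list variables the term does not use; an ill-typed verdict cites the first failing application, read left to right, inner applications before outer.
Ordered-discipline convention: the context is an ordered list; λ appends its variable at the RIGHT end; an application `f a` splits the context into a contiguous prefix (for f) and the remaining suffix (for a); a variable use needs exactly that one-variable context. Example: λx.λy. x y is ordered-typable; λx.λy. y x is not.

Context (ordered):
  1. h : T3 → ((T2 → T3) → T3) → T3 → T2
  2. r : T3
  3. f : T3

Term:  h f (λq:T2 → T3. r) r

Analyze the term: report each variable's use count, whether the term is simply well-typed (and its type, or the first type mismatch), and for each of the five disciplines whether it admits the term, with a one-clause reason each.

counts: h: 1×, r: 2×, f: 1×, q (λ-bound): 0×
order of uses: h, f, r, r
typing: well-typed — term : T2
ordered: ✗ — r ×2 used more than once (contraction); q left unused
linear: ✗ — r ×2 used more than once (contraction); q left unused
affine: ✗ — r ×2 used more than once (contraction)
relevant: ✗ — q left unused
unrestricted: ✓ — well-typed at T2; no restrictions here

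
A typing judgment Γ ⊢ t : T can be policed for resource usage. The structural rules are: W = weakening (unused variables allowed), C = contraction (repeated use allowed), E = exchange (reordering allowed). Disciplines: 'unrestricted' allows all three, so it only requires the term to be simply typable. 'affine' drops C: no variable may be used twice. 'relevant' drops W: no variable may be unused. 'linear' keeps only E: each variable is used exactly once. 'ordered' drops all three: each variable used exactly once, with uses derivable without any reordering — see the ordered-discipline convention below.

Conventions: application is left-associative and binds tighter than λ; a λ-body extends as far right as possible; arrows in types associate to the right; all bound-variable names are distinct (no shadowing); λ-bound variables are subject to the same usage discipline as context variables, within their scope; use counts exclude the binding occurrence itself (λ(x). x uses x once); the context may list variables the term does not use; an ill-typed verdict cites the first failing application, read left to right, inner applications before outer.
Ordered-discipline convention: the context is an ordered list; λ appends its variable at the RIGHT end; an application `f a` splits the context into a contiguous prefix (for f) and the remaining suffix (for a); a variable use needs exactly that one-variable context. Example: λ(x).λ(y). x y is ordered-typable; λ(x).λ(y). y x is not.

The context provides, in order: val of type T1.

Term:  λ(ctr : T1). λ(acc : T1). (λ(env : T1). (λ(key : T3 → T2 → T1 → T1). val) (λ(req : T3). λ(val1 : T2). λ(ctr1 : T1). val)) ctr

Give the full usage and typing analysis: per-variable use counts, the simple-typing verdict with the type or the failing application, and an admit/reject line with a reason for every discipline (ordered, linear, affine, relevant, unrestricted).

counts: val ×2; ctr (λ-bound) ×1; acc (λ-bound) ×0; env (λ-bound) ×0; key (λ-bound) ×0; req (λ-bound) ×0; val1 (λ-bound) ×0; ctr1 (λ-bound) ×0
use order (left to right): val, val, ctr
typing: the term checks, with type T1 → T1 → T1
ordered: ✗, repeated use of val ×2; acc, env, key, req, val1, ctr1 left unused
linear: ✗, repeated use of val ×2; acc, env, key, req, val1, ctr1 left unused
affine: ✗, repeated use of val ×2
relevant: ✗, acc, env, key, req, val1, ctr1 left unused
unrestricted: ✓, well-typed at T1 → T1 → T1; no restrictions here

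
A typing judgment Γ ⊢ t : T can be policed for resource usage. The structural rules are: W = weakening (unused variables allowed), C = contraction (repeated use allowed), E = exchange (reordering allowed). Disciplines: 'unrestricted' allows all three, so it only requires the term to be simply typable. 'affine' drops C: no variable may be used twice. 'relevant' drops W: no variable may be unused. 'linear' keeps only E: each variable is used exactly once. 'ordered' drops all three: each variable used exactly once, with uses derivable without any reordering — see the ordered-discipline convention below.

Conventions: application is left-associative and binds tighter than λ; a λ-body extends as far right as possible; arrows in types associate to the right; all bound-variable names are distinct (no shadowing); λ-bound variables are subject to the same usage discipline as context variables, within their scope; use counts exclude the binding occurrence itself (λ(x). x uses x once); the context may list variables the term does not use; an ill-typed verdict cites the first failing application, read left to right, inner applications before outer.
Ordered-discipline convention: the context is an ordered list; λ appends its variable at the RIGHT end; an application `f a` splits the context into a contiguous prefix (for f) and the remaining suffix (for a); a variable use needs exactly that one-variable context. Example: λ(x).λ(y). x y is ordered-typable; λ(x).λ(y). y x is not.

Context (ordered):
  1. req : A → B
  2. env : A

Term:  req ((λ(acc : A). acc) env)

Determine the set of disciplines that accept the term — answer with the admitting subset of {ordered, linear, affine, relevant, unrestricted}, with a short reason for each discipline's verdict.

admitting disciplines: ordered, linear, affine, relevant, unrestricted
use counts: req ×1; env ×1; acc (bound) ×1
uses in reading order: req, acc, env
typing: ✓ — B
ordered ✓ (one use each (req, env, acc); ordered split holds)
linear ✓ (each of req, env, acc used exactly once)
affine ✓ (none of req, env, acc used more than once)
relevant ✓ (every one of req, env, acc appears)
unrestricted ✓ (well-typed at B; no restrictions here)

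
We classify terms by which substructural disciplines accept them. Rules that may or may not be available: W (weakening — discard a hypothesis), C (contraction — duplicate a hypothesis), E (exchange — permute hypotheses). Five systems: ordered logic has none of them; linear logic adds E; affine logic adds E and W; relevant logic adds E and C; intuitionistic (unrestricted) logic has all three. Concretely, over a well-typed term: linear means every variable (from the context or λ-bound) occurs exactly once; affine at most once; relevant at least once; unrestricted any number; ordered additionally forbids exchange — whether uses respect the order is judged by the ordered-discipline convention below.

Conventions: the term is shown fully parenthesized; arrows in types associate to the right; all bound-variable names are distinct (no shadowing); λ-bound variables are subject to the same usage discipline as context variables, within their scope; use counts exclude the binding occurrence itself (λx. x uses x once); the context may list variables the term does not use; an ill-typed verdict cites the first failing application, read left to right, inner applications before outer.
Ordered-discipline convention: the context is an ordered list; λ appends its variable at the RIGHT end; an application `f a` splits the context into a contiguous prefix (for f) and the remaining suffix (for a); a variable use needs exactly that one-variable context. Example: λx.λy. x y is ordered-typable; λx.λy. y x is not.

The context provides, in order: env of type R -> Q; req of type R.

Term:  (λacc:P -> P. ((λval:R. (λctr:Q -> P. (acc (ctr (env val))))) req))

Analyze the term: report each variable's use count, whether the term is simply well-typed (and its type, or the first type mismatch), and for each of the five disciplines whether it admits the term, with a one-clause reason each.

variable uses: env: 1, req: 1, acc (bound): 1, val (bound): 1, ctr (bound): 1
left-to-right use order: acc, ctr, env, val, req
typing: well-typed at (P -> P) -> (Q -> P) -> P
ordered: ✗ — use order acc, ctr, env, val, req needs exchange
linear: ✓ — env, req, acc, val, ctr: one use apiece
affine: ✓ — no duplicate uses among env, req, acc, val, ctr
relevant: ✓ — at least one use each (env, req, acc, val, ctr)
unrestricted: ✓ — simply typable at (P -> P) -> (Q -> P) -> P; W, C, E all held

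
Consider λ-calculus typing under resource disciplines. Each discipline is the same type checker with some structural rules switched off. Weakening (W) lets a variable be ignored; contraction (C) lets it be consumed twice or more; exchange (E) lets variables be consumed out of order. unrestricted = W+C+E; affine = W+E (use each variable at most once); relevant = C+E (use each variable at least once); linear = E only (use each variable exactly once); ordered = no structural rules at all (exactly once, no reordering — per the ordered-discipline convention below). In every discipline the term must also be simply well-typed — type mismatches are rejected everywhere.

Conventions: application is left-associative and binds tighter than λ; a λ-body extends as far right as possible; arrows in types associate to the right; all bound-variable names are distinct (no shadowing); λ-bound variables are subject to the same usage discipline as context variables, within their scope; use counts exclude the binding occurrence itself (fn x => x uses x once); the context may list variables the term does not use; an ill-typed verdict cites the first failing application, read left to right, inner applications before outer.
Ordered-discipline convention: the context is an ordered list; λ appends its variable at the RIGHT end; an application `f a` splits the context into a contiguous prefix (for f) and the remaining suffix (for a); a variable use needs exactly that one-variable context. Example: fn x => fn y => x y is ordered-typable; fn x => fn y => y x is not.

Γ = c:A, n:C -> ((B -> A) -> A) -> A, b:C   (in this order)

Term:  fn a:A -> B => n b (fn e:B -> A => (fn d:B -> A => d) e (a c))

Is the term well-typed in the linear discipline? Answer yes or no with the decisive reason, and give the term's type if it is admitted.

yes — exactly-once usage across c, n, b, a, e, d; term : (A -> B) -> A
usage: c: 1×, n: 1×, b: 1×, a (λ-bound): 1×, e (λ-bound): 1×, d (λ-bound): 1×
use order (left to right): n, b, d, e, a, c
typing: ✓ — (A -> B) -> A
all disciplines: ordered ✗, linear ✓, affine ✓, relevant ✓, unrestricted ✓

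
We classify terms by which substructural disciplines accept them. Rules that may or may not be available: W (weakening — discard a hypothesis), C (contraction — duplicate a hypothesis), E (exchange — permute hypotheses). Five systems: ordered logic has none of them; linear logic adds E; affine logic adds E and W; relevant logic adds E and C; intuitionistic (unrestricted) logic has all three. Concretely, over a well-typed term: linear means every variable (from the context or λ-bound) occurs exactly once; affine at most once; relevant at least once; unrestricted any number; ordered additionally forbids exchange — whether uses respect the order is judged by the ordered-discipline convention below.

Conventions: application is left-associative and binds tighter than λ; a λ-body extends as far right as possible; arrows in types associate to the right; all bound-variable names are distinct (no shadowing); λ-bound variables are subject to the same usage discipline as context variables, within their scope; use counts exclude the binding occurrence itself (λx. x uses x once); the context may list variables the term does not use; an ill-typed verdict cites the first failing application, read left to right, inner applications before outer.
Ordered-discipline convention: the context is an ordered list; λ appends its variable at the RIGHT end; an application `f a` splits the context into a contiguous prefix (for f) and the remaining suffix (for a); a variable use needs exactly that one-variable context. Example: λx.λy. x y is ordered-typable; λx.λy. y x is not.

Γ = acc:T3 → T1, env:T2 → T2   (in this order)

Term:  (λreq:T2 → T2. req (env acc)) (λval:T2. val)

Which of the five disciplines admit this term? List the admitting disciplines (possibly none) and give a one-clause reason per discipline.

admitted by: none
variable uses: acc: 1, env: 1, req (λ-bound): 1, val (λ-bound): 1
uses in reading order: req, env, acc, val
typing: ill-typed: an argument T3 → T1 mismatches the expected T2
ordered: ✗ — the type mismatch rejects it
linear: ✗ — not simply typable
affine: ✗ — fails simple typing
relevant: ✗ — a type mismatch blocks all five
unrestricted: ✗ — the type mismatch rejects it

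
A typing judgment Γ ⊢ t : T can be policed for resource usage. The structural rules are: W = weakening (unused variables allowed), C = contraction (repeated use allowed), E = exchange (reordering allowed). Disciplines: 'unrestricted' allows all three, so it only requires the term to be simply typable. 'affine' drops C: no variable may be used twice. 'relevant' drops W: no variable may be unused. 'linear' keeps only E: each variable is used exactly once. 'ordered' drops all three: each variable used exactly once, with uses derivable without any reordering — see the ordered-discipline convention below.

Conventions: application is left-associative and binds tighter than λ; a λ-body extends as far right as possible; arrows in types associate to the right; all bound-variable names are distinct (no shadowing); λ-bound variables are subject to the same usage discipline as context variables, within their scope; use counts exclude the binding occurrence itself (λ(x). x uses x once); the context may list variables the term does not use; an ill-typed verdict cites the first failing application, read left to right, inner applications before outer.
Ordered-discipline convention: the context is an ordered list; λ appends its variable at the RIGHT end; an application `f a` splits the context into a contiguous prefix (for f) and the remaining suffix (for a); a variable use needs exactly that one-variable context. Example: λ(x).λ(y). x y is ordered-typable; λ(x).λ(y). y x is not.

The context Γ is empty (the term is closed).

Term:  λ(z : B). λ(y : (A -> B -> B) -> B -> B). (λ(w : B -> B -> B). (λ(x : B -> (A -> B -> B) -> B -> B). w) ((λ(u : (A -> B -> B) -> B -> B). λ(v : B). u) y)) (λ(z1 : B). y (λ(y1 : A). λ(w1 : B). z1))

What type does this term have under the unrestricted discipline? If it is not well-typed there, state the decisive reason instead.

term : B -> ((A -> B -> B) -> B -> B) -> B -> B -> B
use counts: z (λ-bound): 0×; y (λ-bound): 2×; w (λ-bound): 1×; x (λ-bound): 0×; u (λ-bound): 1×; v (λ-bound): 0×; z1 (λ-bound): 1×; y1 (λ-bound): 0×; w1 (λ-bound): 0×
order of uses: w, u, y, y, z1
typing: the term checks, with type B -> ((A -> B -> B) -> B -> B) -> B -> B -> B
summary: ordered ✗ | linear ✗ | affine ✗ | relevant ✗ | unrestricted ✓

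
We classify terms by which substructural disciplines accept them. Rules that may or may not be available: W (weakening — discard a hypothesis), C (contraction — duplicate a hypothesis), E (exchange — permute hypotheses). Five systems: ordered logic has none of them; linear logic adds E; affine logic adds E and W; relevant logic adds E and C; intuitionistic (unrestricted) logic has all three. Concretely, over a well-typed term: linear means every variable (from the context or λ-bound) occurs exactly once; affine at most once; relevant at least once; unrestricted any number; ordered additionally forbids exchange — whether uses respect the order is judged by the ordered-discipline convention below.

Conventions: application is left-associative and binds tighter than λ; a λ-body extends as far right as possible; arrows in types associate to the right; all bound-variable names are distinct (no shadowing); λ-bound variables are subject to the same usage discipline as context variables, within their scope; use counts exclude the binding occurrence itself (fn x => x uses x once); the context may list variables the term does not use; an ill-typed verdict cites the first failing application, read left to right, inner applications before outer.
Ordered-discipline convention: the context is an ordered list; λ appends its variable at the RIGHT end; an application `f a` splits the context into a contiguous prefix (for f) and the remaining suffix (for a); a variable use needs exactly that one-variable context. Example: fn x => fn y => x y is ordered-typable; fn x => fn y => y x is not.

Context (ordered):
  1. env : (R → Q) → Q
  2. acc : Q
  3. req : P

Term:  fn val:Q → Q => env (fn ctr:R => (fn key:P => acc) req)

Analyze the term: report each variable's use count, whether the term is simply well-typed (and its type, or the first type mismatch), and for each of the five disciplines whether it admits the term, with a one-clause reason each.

counts: env: 1×, acc: 1×, req: 1×, val (bound): 0×, ctr (bound): 0×, key (bound): 0×
uses in reading order: env, acc, req
typing: well-typed — term : (Q → Q) → Q
ordered: ✗ — needs weakening: val, ctr, key unused
linear: ✗ — needs weakening: val, ctr, key unused
affine: ✓ — none of env, acc, req, val, ctr, key used more than once
relevant: ✗ — needs weakening: val, ctr, key unused
unrestricted: ✓ — well-typed at (Q → Q) → Q; no restrictions here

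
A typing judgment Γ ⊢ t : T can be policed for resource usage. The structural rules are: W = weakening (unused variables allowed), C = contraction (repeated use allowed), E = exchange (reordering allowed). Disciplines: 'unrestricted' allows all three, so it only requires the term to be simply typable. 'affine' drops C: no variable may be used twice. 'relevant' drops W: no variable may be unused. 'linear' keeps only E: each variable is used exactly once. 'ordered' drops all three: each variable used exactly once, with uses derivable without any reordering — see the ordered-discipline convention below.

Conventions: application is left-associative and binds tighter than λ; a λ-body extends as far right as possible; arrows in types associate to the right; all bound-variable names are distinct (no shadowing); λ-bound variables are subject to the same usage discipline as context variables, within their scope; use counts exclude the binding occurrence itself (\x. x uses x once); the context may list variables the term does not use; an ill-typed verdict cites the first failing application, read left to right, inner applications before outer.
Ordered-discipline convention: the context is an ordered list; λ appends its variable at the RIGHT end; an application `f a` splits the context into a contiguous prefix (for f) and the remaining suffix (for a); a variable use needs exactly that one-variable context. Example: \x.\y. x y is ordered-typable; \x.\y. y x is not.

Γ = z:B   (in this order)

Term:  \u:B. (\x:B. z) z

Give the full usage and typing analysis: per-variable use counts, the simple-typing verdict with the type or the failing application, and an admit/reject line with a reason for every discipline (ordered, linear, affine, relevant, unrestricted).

counts: z ×2; u (λ-bound) ×0; x (λ-bound) ×0
uses in reading order: z, z
typing: the term checks, with type B → B
ordered: ✗ — z ×2 used more than once (contraction); unused: u, x — weakening required
linear: ✗ — z ×2 used more than once (contraction); unused: u, x — weakening required
affine: ✗ — z ×2 used more than once (contraction)
relevant: ✗ — unused: u, x — weakening required
unrestricted: ✓ — simply typable at B → B; W, C, E all held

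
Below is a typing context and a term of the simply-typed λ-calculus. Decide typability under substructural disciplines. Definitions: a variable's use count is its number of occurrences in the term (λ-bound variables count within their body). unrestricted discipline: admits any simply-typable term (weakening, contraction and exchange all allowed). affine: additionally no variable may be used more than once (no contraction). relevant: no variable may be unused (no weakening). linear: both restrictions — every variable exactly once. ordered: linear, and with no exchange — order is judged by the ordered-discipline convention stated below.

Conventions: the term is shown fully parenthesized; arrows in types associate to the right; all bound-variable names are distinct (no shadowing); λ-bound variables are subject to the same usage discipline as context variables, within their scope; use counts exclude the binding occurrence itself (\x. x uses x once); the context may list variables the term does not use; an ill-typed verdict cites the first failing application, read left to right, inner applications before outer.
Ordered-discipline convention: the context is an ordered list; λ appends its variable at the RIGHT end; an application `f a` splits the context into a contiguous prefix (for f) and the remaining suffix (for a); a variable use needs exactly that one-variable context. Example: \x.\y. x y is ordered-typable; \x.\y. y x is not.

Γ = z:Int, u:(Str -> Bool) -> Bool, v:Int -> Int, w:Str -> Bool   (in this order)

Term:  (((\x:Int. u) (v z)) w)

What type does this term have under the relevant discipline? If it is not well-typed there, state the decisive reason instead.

not well-typed under relevant — x never used (weakening)
variable uses: z ×1, u ×1, v ×1, w ×1, x (bound) ×0
left-to-right use order: u, v, z, w
typing: ✓ — Bool
summary: ordered ✗; linear ✗; affine ✓; relevant ✗; unrestricted ✓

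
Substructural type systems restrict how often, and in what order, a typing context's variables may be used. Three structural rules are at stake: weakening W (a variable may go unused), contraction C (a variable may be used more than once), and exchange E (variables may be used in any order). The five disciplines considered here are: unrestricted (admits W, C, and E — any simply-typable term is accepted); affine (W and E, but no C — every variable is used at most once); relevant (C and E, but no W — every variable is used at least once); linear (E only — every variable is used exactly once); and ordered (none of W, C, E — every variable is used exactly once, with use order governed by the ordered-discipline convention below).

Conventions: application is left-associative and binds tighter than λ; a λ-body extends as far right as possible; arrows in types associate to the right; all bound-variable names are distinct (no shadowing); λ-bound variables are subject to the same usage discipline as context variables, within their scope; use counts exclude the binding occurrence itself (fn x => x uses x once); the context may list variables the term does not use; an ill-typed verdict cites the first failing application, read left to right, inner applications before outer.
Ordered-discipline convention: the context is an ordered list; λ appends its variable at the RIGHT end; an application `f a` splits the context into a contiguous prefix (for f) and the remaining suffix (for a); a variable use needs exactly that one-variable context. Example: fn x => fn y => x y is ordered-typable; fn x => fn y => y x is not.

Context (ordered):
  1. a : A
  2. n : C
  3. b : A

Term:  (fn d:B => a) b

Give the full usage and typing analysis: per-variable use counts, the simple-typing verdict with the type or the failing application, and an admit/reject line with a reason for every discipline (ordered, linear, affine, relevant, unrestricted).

usage: a: 1; n: 0; b: 1; d [bound]: 0
left-to-right use order: a, b
typing: ill-typed: an argument A mismatches the expected B
ordered: ✗, fails simple typing
linear: ✗, a type mismatch blocks all five
affine: ✗, the type mismatch rejects it
relevant: ✗, not simply typable
unrestricted: ✗, fails simple typing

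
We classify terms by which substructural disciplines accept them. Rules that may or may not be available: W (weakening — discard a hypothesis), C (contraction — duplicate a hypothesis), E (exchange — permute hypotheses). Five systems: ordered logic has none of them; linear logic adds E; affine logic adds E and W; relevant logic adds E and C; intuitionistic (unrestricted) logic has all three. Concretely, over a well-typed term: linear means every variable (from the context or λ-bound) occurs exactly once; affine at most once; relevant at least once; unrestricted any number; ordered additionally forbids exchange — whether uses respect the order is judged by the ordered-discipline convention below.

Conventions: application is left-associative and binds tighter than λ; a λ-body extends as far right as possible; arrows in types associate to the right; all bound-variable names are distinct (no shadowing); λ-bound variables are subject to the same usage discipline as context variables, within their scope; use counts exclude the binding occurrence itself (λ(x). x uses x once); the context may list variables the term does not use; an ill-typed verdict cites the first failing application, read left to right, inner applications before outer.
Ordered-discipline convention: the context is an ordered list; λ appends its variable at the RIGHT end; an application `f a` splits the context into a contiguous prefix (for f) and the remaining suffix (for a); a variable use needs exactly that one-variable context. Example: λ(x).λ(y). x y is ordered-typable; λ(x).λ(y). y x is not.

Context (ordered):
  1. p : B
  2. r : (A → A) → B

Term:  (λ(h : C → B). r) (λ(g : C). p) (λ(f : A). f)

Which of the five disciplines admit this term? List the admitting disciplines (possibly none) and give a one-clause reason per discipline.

admitting disciplines: affine, unrestricted
use counts: p: 1, r: 1, h (λ-bound): 0, g (λ-bound): 0, f (λ-bound): 1
left-to-right use order: r, p, f
typing: well-typed — term : B
ordered ✗ (h, g never used (weakening))
linear ✗ (h, g never used (weakening))
affine ✓ (at most one use each (p, r, h, g, f))
relevant ✗ (h, g never used (weakening))
unrestricted ✓ (well-typed at B; no restrictions here)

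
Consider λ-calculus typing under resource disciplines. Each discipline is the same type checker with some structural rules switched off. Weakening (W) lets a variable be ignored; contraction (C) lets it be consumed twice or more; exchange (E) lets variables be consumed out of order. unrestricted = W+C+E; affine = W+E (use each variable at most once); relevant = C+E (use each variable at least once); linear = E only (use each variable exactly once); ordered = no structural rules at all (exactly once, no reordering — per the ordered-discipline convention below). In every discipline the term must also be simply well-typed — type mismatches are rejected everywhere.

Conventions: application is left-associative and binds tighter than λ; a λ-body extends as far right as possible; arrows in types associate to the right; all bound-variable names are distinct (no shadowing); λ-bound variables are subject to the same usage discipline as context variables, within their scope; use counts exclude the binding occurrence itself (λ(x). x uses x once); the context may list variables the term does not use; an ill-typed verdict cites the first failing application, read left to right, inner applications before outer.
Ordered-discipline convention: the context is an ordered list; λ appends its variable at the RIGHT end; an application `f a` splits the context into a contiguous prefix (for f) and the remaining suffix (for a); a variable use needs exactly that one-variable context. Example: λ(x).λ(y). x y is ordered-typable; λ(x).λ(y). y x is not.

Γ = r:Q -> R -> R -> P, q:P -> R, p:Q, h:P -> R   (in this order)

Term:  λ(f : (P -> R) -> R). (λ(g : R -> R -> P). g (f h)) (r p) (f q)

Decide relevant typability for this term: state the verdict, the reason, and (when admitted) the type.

yes — none of r, q, p, h, f, g goes unused; term : ((P -> R) -> R) -> P
usage: r ×1, q ×1, p ×1, h ×1, f [bound] ×2, g [bound] ×1
order of uses: g, f, h, r, p, f, q
typing: the term checks, with type ((P -> R) -> R) -> P
across the five disciplines: ordered ✗, linear ✗, affine ✗, relevant ✓, unrestricted ✓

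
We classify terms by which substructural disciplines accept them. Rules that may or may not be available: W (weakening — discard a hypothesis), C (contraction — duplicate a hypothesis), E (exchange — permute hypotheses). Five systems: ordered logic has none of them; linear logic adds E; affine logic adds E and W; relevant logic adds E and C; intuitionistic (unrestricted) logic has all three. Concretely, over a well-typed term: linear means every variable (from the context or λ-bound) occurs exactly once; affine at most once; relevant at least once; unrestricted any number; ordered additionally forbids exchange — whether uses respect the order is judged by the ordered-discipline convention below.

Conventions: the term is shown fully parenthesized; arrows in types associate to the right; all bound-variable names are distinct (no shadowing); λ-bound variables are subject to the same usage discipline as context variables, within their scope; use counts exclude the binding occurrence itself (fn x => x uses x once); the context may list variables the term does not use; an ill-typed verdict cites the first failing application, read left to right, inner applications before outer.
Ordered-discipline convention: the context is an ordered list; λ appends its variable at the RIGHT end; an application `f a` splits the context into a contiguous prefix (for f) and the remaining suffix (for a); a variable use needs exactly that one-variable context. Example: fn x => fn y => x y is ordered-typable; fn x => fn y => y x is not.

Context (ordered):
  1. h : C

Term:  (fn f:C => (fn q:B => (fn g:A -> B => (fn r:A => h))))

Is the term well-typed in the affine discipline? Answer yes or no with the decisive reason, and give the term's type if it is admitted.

yes — none of h, f, q, g, r used more than once; term : C -> B -> (A -> B) -> A -> C
variable uses: h ×1, f (bound) ×0, q (bound) ×0, g (bound) ×0, r (bound) ×0
order of uses: h
typing: well-typed at C -> B -> (A -> B) -> A -> C
per-discipline verdicts: ordered ✗ | linear ✗ | affine ✓ | relevant ✗ | unrestricted ✓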